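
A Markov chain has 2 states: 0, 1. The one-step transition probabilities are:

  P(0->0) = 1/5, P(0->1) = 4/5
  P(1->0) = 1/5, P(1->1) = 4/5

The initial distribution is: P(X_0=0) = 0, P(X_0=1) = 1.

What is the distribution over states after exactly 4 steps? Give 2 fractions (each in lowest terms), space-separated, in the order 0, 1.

Propagating the distribution step by step (d_{t+1} = d_t * P):
d_0 = (0=0, 1=1)
  d_1[0] = 0*1/5 + 1*1/5 = 1/5
  d_1[1] = 0*4/5 + 1*4/5 = 4/5
d_1 = (0=1/5, 1=4/5)
  d_2[0] = 1/5*1/5 + 4/5*1/5 = 1/5
  d_2[1] = 1/5*4/5 + 4/5*4/5 = 4/5
d_2 = (0=1/5, 1=4/5)
  d_3[0] = 1/5*1/5 + 4/5*1/5 = 1/5
  d_3[1] = 1/5*4/5 + 4/5*4/5 = 4/5
d_3 = (0=1/5, 1=4/5)
  d_4[0] = 1/5*1/5 + 4/5*1/5 = 1/5
  d_4[1] = 1/5*4/5 + 4/5*4/5 = 4/5
d_4 = (0=1/5, 1=4/5)

Answer: 1/5 4/5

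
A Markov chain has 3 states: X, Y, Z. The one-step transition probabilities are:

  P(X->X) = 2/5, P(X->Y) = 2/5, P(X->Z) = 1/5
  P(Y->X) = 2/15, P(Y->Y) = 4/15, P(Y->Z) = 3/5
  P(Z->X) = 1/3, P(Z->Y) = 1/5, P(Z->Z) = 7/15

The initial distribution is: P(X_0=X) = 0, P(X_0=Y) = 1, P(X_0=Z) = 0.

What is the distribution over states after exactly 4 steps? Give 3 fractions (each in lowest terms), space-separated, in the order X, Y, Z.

Propagating the distribution step by step (d_{t+1} = d_t * P):
d_0 = (X=0, Y=1, Z=0)
  d_1[X] = 0*2/5 + 1*2/15 + 0*1/3 = 2/15
  d_1[Y] = 0*2/5 + 1*4/15 + 0*1/5 = 4/15
  d_1[Z] = 0*1/5 + 1*3/5 + 0*7/15 = 3/5
d_1 = (X=2/15, Y=4/15, Z=3/5)
  d_2[X] = 2/15*2/5 + 4/15*2/15 + 3/5*1/3 = 13/45
  d_2[Y] = 2/15*2/5 + 4/15*4/15 + 3/5*1/5 = 11/45
  d_2[Z] = 2/15*1/5 + 4/15*3/5 + 3/5*7/15 = 7/15
d_2 = (X=13/45, Y=11/45, Z=7/15)
  d_3[X] = 13/45*2/5 + 11/45*2/15 + 7/15*1/3 = 41/135
  d_3[Y] = 13/45*2/5 + 11/45*4/15 + 7/15*1/5 = 37/135
  d_3[Z] = 13/45*1/5 + 11/45*3/5 + 7/15*7/15 = 19/45
d_3 = (X=41/135, Y=37/135, Z=19/45)
  d_4[X] = 41/135*2/5 + 37/135*2/15 + 19/45*1/3 = 121/405
  d_4[Y] = 41/135*2/5 + 37/135*4/15 + 19/45*1/5 = 113/405
  d_4[Z] = 41/135*1/5 + 37/135*3/5 + 19/45*7/15 = 19/45
d_4 = (X=121/405, Y=113/405, Z=19/45)

Answer: 121/405 113/405 19/45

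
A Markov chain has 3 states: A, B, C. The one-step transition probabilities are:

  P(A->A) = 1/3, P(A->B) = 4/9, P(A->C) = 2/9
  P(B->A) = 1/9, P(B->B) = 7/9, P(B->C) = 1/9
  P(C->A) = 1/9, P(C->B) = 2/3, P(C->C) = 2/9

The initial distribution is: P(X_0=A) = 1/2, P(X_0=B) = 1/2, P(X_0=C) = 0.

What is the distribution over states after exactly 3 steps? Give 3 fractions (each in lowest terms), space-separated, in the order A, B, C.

Propagating the distribution step by step (d_{t+1} = d_t * P):
d_0 = (A=1/2, B=1/2, C=0)
  d_1[A] = 1/2*1/3 + 1/2*1/9 + 0*1/9 = 2/9
  d_1[B] = 1/2*4/9 + 1/2*7/9 + 0*2/3 = 11/18
  d_1[C] = 1/2*2/9 + 1/2*1/9 + 0*2/9 = 1/6
d_1 = (A=2/9, B=11/18, C=1/6)
  d_2[A] = 2/9*1/3 + 11/18*1/9 + 1/6*1/9 = 13/81
  d_2[B] = 2/9*4/9 + 11/18*7/9 + 1/6*2/3 = 37/54
  d_2[C] = 2/9*2/9 + 11/18*1/9 + 1/6*2/9 = 25/162
d_2 = (A=13/81, B=37/54, C=25/162)
  d_3[A] = 13/81*1/3 + 37/54*1/9 + 25/162*1/9 = 107/729
  d_3[B] = 13/81*4/9 + 37/54*7/9 + 25/162*2/3 = 1031/1458
  d_3[C] = 13/81*2/9 + 37/54*1/9 + 25/162*2/9 = 71/486
d_3 = (A=107/729, B=1031/1458, C=71/486)

Answer: 107/729 1031/1458 71/486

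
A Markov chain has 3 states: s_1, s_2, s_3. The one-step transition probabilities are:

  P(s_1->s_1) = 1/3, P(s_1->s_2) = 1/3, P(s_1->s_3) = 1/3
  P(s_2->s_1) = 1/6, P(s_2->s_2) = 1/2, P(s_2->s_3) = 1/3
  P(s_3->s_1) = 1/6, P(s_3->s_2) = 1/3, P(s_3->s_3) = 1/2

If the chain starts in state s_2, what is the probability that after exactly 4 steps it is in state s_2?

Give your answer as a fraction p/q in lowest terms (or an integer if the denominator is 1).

Answer: 173/432

Derivation:
Computing P^4 by repeated multiplication:
P^1 =
  s_1: [1/3, 1/3, 1/3]
  s_2: [1/6, 1/2, 1/3]
  s_3: [1/6, 1/3, 1/2]
P^2 =
  s_1: [2/9, 7/18, 7/18]
  s_2: [7/36, 5/12, 7/18]
  s_3: [7/36, 7/18, 5/12]
P^3 =
  s_1: [11/54, 43/108, 43/108]
  s_2: [43/216, 29/72, 43/108]
  s_3: [43/216, 43/108, 29/72]
P^4 =
  s_1: [65/324, 259/648, 259/648]
  s_2: [259/1296, 173/432, 259/648]
  s_3: [259/1296, 259/648, 173/432]

(P^4)[s_2 -> s_2] = 173/432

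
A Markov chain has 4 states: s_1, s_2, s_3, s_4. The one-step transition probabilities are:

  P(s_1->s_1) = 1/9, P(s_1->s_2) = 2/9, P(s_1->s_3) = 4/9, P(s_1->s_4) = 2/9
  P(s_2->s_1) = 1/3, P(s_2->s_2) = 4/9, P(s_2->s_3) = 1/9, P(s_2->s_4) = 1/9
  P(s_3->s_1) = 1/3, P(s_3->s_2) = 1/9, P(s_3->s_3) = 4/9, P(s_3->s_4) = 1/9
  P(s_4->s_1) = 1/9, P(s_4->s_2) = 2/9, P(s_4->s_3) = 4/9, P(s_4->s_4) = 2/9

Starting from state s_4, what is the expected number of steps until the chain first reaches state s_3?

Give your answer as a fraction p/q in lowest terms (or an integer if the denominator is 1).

Answer: 63/22

Derivation:
Let h_i = expected steps to first reach s_3 from state i.
Boundary: h_s_3 = 0.
First-step equations for the other states:
  h_s_1 = 1 + 1/9*h_s_1 + 2/9*h_s_2 + 4/9*h_s_3 + 2/9*h_s_4
  h_s_2 = 1 + 1/3*h_s_1 + 4/9*h_s_2 + 1/9*h_s_3 + 1/9*h_s_4
  h_s_4 = 1 + 1/9*h_s_1 + 2/9*h_s_2 + 4/9*h_s_3 + 2/9*h_s_4

Substituting h_s_3 = 0 and rearranging gives the linear system (I - Q) h = 1:
  [8/9, -2/9, -2/9] . (h_s_1, h_s_2, h_s_4) = 1
  [-1/3, 5/9, -1/9] . (h_s_1, h_s_2, h_s_4) = 1
  [-1/9, -2/9, 7/9] . (h_s_1, h_s_2, h_s_4) = 1

Solving yields:
  h_s_1 = 63/22
  h_s_2 = 45/11
  h_s_4 = 63/22

Starting state is s_4, so the expected hitting time is h_s_4 = 63/22.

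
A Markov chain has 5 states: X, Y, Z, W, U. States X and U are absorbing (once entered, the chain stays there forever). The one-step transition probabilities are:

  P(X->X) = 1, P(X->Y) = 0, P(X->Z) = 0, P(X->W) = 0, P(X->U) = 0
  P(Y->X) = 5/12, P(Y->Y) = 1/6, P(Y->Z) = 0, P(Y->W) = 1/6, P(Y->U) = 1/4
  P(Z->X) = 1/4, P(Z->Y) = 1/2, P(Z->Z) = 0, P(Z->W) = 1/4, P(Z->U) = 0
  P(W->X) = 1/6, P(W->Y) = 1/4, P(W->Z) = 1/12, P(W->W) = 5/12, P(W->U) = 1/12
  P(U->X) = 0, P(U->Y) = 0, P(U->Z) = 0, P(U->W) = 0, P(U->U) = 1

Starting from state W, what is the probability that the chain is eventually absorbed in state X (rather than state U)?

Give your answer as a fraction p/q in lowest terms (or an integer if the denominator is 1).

Answer: 80/121

Derivation:
Let a_i = P(absorbed in X | start in state i).
Boundary conditions: a_X = 1, a_U = 0.
For each transient state i, a_i = sum_j P(i->j) * a_j:
  a_Y = 5/12*a_X + 1/6*a_Y + 0*a_Z + 1/6*a_W + 1/4*a_U
  a_Z = 1/4*a_X + 1/2*a_Y + 0*a_Z + 1/4*a_W + 0*a_U
  a_W = 1/6*a_X + 1/4*a_Y + 1/12*a_Z + 5/12*a_W + 1/12*a_U

Substituting a_X = 1 and a_U = 0, rearrange to (I - Q) a = r where r[i] = P(i -> X):
  [5/6, 0, -1/6] . (a_Y, a_Z, a_W) = 5/12
  [-1/2, 1, -1/4] . (a_Y, a_Z, a_W) = 1/4
  [-1/4, -1/12, 7/12] . (a_Y, a_Z, a_W) = 1/6

Solving yields:
  a_Y = 153/242
  a_Z = 177/242
  a_W = 80/121

Starting state is W, so the absorption probability is a_W = 80/121.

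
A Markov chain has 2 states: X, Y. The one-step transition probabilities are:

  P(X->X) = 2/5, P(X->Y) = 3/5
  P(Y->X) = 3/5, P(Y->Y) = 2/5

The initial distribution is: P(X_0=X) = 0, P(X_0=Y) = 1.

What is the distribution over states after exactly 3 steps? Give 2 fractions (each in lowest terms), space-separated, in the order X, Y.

Answer: 63/125 62/125

Derivation:
Propagating the distribution step by step (d_{t+1} = d_t * P):
d_0 = (X=0, Y=1)
  d_1[X] = 0*2/5 + 1*3/5 = 3/5
  d_1[Y] = 0*3/5 + 1*2/5 = 2/5
d_1 = (X=3/5, Y=2/5)
  d_2[X] = 3/5*2/5 + 2/5*3/5 = 12/25
  d_2[Y] = 3/5*3/5 + 2/5*2/5 = 13/25
d_2 = (X=12/25, Y=13/25)
  d_3[X] = 12/25*2/5 + 13/25*3/5 = 63/125
  d_3[Y] = 12/25*3/5 + 13/25*2/5 = 62/125
d_3 = (X=63/125, Y=62/125)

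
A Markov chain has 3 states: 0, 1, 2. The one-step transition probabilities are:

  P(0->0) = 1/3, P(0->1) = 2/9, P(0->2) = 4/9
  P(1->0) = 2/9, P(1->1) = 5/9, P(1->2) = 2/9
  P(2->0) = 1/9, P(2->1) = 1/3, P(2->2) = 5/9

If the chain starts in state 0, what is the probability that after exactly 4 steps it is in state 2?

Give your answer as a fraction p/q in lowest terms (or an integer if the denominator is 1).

Computing P^4 by repeated multiplication:
P^1 =
  0: [1/3, 2/9, 4/9]
  1: [2/9, 5/9, 2/9]
  2: [1/9, 1/3, 5/9]
P^2 =
  0: [17/81, 28/81, 4/9]
  1: [2/9, 35/81, 28/81]
  2: [14/81, 32/81, 35/81]
P^3 =
  0: [143/729, 94/243, 304/729]
  1: [152/729, 295/729, 94/243]
  2: [47/243, 293/729, 295/729]
P^4 =
  0: [1297/6561, 2608/6561, 2656/6561]
  1: [1328/6561, 875/2187, 2608/6561]
  2: [1304/6561, 2632/6561, 875/2187]

(P^4)[0 -> 2] = 2656/6561

Answer: 2656/6561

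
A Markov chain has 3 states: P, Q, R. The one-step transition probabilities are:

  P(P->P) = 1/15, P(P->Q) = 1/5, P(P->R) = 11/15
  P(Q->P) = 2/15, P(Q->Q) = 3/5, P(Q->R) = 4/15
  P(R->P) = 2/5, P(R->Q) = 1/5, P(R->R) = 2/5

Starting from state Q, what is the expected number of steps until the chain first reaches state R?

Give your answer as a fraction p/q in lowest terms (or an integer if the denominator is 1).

Answer: 40/13

Derivation:
Let h_i = expected steps to first reach R from state i.
Boundary: h_R = 0.
First-step equations for the other states:
  h_P = 1 + 1/15*h_P + 1/5*h_Q + 11/15*h_R
  h_Q = 1 + 2/15*h_P + 3/5*h_Q + 4/15*h_R

Substituting h_R = 0 and rearranging gives the linear system (I - Q) h = 1:
  [14/15, -1/5] . (h_P, h_Q) = 1
  [-2/15, 2/5] . (h_P, h_Q) = 1

Solving yields:
  h_P = 45/26
  h_Q = 40/13

Starting state is Q, so the expected hitting time is h_Q = 40/13.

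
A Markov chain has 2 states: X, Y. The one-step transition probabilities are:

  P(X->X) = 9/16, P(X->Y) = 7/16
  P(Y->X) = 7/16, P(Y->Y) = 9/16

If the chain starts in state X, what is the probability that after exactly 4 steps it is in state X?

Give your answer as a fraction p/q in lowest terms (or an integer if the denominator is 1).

Answer: 4097/8192

Derivation:
Computing P^4 by repeated multiplication:
P^1 =
  X: [9/16, 7/16]
  Y: [7/16, 9/16]
P^2 =
  X: [65/128, 63/128]
  Y: [63/128, 65/128]
P^3 =
  X: [513/1024, 511/1024]
  Y: [511/1024, 513/1024]
P^4 =
  X: [4097/8192, 4095/8192]
  Y: [4095/8192, 4097/8192]

(P^4)[X -> X] = 4097/8192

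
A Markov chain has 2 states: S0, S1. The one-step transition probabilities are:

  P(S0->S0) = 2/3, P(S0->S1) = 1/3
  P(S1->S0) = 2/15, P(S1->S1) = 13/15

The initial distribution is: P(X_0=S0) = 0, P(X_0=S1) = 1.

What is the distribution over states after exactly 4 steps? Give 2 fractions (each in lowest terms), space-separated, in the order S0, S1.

Propagating the distribution step by step (d_{t+1} = d_t * P):
d_0 = (S0=0, S1=1)
  d_1[S0] = 0*2/3 + 1*2/15 = 2/15
  d_1[S1] = 0*1/3 + 1*13/15 = 13/15
d_1 = (S0=2/15, S1=13/15)
  d_2[S0] = 2/15*2/3 + 13/15*2/15 = 46/225
  d_2[S1] = 2/15*1/3 + 13/15*13/15 = 179/225
d_2 = (S0=46/225, S1=179/225)
  d_3[S0] = 46/225*2/3 + 179/225*2/15 = 818/3375
  d_3[S1] = 46/225*1/3 + 179/225*13/15 = 2557/3375
d_3 = (S0=818/3375, S1=2557/3375)
  d_4[S0] = 818/3375*2/3 + 2557/3375*2/15 = 13294/50625
  d_4[S1] = 818/3375*1/3 + 2557/3375*13/15 = 37331/50625
d_4 = (S0=13294/50625, S1=37331/50625)

Answer: 13294/50625 37331/50625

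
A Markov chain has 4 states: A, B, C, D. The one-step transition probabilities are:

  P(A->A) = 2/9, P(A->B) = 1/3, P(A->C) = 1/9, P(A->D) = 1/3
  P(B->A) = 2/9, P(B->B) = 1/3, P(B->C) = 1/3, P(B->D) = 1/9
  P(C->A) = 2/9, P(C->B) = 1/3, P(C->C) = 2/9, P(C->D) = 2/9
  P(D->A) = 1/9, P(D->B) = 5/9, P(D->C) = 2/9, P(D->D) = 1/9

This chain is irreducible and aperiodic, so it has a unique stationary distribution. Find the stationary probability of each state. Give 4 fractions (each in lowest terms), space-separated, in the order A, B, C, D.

The stationary distribution satisfies pi = pi * P, i.e.:
  pi_A = 2/9*pi_A + 2/9*pi_B + 2/9*pi_C + 1/9*pi_D
  pi_B = 1/3*pi_A + 1/3*pi_B + 1/3*pi_C + 5/9*pi_D
  pi_C = 1/9*pi_A + 1/3*pi_B + 2/9*pi_C + 2/9*pi_D
  pi_D = 1/3*pi_A + 1/9*pi_B + 2/9*pi_C + 1/9*pi_D
with normalization: pi_A + pi_B + pi_C + pi_D = 1.

Using the first 3 balance equations plus normalization, the linear system A*pi = b is:
  [-7/9, 2/9, 2/9, 1/9] . pi = 0
  [1/3, -2/3, 1/3, 5/9] . pi = 0
  [1/9, 1/3, -7/9, 2/9] . pi = 0
  [1, 1, 1, 1] . pi = 1

Solving yields:
  pi_A = 169/837
  pi_B = 313/837
  pi_C = 202/837
  pi_D = 17/93

Verification (pi * P):
  169/837*2/9 + 313/837*2/9 + 202/837*2/9 + 17/93*1/9 = 169/837 = pi_A  (ok)
  169/837*1/3 + 313/837*1/3 + 202/837*1/3 + 17/93*5/9 = 313/837 = pi_B  (ok)
  169/837*1/9 + 313/837*1/3 + 202/837*2/9 + 17/93*2/9 = 202/837 = pi_C  (ok)
  169/837*1/3 + 313/837*1/9 + 202/837*2/9 + 17/93*1/9 = 17/93 = pi_D  (ok)

Answer: 169/837 313/837 202/837 17/93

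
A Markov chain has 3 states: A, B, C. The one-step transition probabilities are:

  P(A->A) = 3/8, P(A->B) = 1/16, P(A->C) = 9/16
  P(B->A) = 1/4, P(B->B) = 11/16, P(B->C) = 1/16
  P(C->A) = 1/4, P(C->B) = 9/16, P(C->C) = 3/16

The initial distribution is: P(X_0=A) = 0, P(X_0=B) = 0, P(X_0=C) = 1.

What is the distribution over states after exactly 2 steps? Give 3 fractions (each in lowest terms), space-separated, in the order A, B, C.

Answer: 9/32 65/128 27/128

Derivation:
Propagating the distribution step by step (d_{t+1} = d_t * P):
d_0 = (A=0, B=0, C=1)
  d_1[A] = 0*3/8 + 0*1/4 + 1*1/4 = 1/4
  d_1[B] = 0*1/16 + 0*11/16 + 1*9/16 = 9/16
  d_1[C] = 0*9/16 + 0*1/16 + 1*3/16 = 3/16
d_1 = (A=1/4, B=9/16, C=3/16)
  d_2[A] = 1/4*3/8 + 9/16*1/4 + 3/16*1/4 = 9/32
  d_2[B] = 1/4*1/16 + 9/16*11/16 + 3/16*9/16 = 65/128
  d_2[C] = 1/4*9/16 + 9/16*1/16 + 3/16*3/16 = 27/128
d_2 = (A=9/32, B=65/128, C=27/128)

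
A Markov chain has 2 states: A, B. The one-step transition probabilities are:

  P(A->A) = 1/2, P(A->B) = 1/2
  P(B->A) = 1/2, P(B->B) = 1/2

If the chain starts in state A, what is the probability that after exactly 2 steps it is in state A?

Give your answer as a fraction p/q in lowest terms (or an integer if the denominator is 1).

Answer: 1/2

Derivation:
Computing P^2 by repeated multiplication:
P^1 =
  A: [1/2, 1/2]
  B: [1/2, 1/2]
P^2 =
  A: [1/2, 1/2]
  B: [1/2, 1/2]

(P^2)[A -> A] = 1/2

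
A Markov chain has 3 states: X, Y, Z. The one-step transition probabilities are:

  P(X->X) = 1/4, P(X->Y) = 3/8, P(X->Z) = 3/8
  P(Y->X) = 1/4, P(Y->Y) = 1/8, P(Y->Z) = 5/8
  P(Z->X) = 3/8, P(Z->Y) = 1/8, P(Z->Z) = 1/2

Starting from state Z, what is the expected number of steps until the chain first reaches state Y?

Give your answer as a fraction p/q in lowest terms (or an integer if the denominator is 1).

Answer: 24/5

Derivation:
Let h_i = expected steps to first reach Y from state i.
Boundary: h_Y = 0.
First-step equations for the other states:
  h_X = 1 + 1/4*h_X + 3/8*h_Y + 3/8*h_Z
  h_Z = 1 + 3/8*h_X + 1/8*h_Y + 1/2*h_Z

Substituting h_Y = 0 and rearranging gives the linear system (I - Q) h = 1:
  [3/4, -3/8] . (h_X, h_Z) = 1
  [-3/8, 1/2] . (h_X, h_Z) = 1

Solving yields:
  h_X = 56/15
  h_Z = 24/5

Starting state is Z, so the expected hitting time is h_Z = 24/5.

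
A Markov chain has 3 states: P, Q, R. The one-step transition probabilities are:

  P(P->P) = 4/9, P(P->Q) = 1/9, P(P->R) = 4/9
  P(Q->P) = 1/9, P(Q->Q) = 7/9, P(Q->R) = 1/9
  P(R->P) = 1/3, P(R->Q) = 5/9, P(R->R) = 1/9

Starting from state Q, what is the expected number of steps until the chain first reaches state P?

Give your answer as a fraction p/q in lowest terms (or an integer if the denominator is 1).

Answer: 81/11

Derivation:
Let h_i = expected steps to first reach P from state i.
Boundary: h_P = 0.
First-step equations for the other states:
  h_Q = 1 + 1/9*h_P + 7/9*h_Q + 1/9*h_R
  h_R = 1 + 1/3*h_P + 5/9*h_Q + 1/9*h_R

Substituting h_P = 0 and rearranging gives the linear system (I - Q) h = 1:
  [2/9, -1/9] . (h_Q, h_R) = 1
  [-5/9, 8/9] . (h_Q, h_R) = 1

Solving yields:
  h_Q = 81/11
  h_R = 63/11

Starting state is Q, so the expected hitting time is h_Q = 81/11.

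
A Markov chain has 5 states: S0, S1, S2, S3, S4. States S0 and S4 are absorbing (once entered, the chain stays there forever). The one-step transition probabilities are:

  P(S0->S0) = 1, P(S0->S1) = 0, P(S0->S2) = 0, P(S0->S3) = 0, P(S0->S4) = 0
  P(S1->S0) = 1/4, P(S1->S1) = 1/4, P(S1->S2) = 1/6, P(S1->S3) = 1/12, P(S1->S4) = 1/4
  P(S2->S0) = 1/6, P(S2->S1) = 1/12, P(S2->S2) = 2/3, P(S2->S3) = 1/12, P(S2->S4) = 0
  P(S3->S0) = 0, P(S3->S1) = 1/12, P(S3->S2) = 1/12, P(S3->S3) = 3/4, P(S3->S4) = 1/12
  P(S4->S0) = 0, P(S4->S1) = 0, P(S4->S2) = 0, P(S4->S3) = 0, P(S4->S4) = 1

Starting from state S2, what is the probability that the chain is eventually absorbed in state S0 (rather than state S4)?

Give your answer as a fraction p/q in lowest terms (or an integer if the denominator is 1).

Answer: 32/43

Derivation:
Let a_i = P(absorbed in S0 | start in state i).
Boundary conditions: a_S0 = 1, a_S4 = 0.
For each transient state i, a_i = sum_j P(i->j) * a_j:
  a_S1 = 1/4*a_S0 + 1/4*a_S1 + 1/6*a_S2 + 1/12*a_S3 + 1/4*a_S4
  a_S2 = 1/6*a_S0 + 1/12*a_S1 + 2/3*a_S2 + 1/12*a_S3 + 0*a_S4
  a_S3 = 0*a_S0 + 1/12*a_S1 + 1/12*a_S2 + 3/4*a_S3 + 1/12*a_S4

Substituting a_S0 = 1 and a_S4 = 0, rearrange to (I - Q) a = r where r[i] = P(i -> S0):
  [3/4, -1/6, -1/12] . (a_S1, a_S2, a_S3) = 1/4
  [-1/12, 1/3, -1/12] . (a_S1, a_S2, a_S3) = 1/6
  [-1/12, -1/12, 1/4] . (a_S1, a_S2, a_S3) = 0

Solving yields:
  a_S1 = 47/86
  a_S2 = 32/43
  a_S3 = 37/86

Starting state is S2, so the absorption probability is a_S2 = 32/43.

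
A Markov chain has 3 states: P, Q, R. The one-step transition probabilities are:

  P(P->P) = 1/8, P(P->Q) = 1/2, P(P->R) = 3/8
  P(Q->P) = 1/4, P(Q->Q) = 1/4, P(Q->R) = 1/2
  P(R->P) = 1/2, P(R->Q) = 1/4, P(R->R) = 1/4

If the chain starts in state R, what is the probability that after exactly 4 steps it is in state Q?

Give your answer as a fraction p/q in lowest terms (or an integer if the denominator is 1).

Computing P^4 by repeated multiplication:
P^1 =
  P: [1/8, 1/2, 3/8]
  Q: [1/4, 1/4, 1/2]
  R: [1/2, 1/4, 1/4]
P^2 =
  P: [21/64, 9/32, 25/64]
  Q: [11/32, 5/16, 11/32]
  R: [1/4, 3/8, 3/8]
P^3 =
  P: [157/512, 85/256, 185/512]
  Q: [75/256, 43/128, 95/256]
  R: [5/16, 5/16, 3/8]
P^4 =
  P: [1237/4096, 669/2048, 1521/4096]
  Q: [627/2048, 331/1024, 759/2048]
  R: [39/128, 21/64, 47/128]

(P^4)[R -> Q] = 21/64

Answer: 21/64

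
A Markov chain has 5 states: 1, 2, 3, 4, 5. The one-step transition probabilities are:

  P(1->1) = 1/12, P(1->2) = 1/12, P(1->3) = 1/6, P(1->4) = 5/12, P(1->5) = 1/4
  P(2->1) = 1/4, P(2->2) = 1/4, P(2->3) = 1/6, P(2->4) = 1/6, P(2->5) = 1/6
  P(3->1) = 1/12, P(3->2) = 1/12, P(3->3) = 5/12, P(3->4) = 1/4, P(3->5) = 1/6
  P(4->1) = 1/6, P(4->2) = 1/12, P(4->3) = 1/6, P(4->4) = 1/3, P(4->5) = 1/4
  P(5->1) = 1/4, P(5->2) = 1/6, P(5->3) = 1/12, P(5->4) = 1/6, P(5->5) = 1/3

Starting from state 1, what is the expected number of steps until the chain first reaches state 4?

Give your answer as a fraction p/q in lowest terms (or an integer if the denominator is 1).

Let h_i = expected steps to first reach 4 from state i.
Boundary: h_4 = 0.
First-step equations for the other states:
  h_1 = 1 + 1/12*h_1 + 1/12*h_2 + 1/6*h_3 + 5/12*h_4 + 1/4*h_5
  h_2 = 1 + 1/4*h_1 + 1/4*h_2 + 1/6*h_3 + 1/6*h_4 + 1/6*h_5
  h_3 = 1 + 1/12*h_1 + 1/12*h_2 + 5/12*h_3 + 1/4*h_4 + 1/6*h_5
  h_5 = 1 + 1/4*h_1 + 1/6*h_2 + 1/12*h_3 + 1/6*h_4 + 1/3*h_5

Substituting h_4 = 0 and rearranging gives the linear system (I - Q) h = 1:
  [11/12, -1/12, -1/6, -1/4] . (h_1, h_2, h_3, h_5) = 1
  [-1/4, 3/4, -1/6, -1/6] . (h_1, h_2, h_3, h_5) = 1
  [-1/12, -1/12, 7/12, -1/6] . (h_1, h_2, h_3, h_5) = 1
  [-1/4, -1/6, -1/12, 2/3] . (h_1, h_2, h_3, h_5) = 1

Solving yields:
  h_1 = 11868/3467
  h_2 = 15096/3467
  h_3 = 14136/3467
  h_5 = 15192/3467

Starting state is 1, so the expected hitting time is h_1 = 11868/3467.

Answer: 11868/3467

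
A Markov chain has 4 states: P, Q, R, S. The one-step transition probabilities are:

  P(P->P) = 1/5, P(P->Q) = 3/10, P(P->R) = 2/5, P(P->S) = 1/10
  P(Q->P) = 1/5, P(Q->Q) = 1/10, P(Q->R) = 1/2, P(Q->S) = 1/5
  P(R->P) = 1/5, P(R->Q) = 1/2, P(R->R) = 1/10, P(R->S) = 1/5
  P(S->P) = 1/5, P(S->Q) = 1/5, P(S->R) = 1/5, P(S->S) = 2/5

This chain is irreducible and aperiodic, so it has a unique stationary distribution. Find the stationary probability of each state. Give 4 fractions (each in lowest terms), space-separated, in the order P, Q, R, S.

Answer: 1/5 157/560 33/112 9/40

Derivation:
The stationary distribution satisfies pi = pi * P, i.e.:
  pi_P = 1/5*pi_P + 1/5*pi_Q + 1/5*pi_R + 1/5*pi_S
  pi_Q = 3/10*pi_P + 1/10*pi_Q + 1/2*pi_R + 1/5*pi_S
  pi_R = 2/5*pi_P + 1/2*pi_Q + 1/10*pi_R + 1/5*pi_S
  pi_S = 1/10*pi_P + 1/5*pi_Q + 1/5*pi_R + 2/5*pi_S
with normalization: pi_P + pi_Q + pi_R + pi_S = 1.

Using the first 3 balance equations plus normalization, the linear system A*pi = b is:
  [-4/5, 1/5, 1/5, 1/5] . pi = 0
  [3/10, -9/10, 1/2, 1/5] . pi = 0
  [2/5, 1/2, -9/10, 1/5] . pi = 0
  [1, 1, 1, 1] . pi = 1

Solving yields:
  pi_P = 1/5
  pi_Q = 157/560
  pi_R = 33/112
  pi_S = 9/40

Verification (pi * P):
  1/5*1/5 + 157/560*1/5 + 33/112*1/5 + 9/40*1/5 = 1/5 = pi_P  (ok)
  1/5*3/10 + 157/560*1/10 + 33/112*1/2 + 9/40*1/5 = 157/560 = pi_Q  (ok)
  1/5*2/5 + 157/560*1/2 + 33/112*1/10 + 9/40*1/5 = 33/112 = pi_R  (ok)
  1/5*1/10 + 157/560*1/5 + 33/112*1/5 + 9/40*2/5 = 9/40 = pi_S  (ok)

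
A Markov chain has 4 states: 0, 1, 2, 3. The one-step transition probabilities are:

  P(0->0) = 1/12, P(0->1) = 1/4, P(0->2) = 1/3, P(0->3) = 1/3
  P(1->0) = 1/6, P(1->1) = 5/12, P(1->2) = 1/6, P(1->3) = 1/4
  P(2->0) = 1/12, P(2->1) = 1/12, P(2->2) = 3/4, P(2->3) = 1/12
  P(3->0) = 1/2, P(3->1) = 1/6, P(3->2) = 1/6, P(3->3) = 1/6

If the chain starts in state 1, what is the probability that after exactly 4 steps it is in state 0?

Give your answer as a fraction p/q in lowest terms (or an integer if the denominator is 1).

Answer: 967/5184

Derivation:
Computing P^4 by repeated multiplication:
P^1 =
  0: [1/12, 1/4, 1/3, 1/3]
  1: [1/6, 5/12, 1/6, 1/4]
  2: [1/12, 1/12, 3/4, 1/12]
  3: [1/2, 1/6, 1/6, 1/6]
P^2 =
  0: [35/144, 5/24, 3/8, 25/144]
  1: [2/9, 13/48, 7/24, 31/144]
  2: [1/8, 19/144, 89/144, 1/8]
  3: [1/6, 17/72, 25/72, 1/4]
P^3 =
  0: [299/1728, 359/1728, 23/54, 167/864]
  1: [169/864, 395/1728, 323/864, 349/1728]
  2: [253/1728, 137/864, 947/1728, 127/864]
  3: [179/864, 91/432, 343/864, 5/27]
P^4 =
  0: [3757/20736, 16/81, 4603/10368, 3677/20736]
  1: [967/5184, 4333/20736, 4327/10368, 3881/20736]
  2: [409/2592, 14/81, 10591/20736, 3289/20736]
  3: [923/5184, 1055/5184, 4487/10368, 1925/10368]

(P^4)[1 -> 0] = 967/5184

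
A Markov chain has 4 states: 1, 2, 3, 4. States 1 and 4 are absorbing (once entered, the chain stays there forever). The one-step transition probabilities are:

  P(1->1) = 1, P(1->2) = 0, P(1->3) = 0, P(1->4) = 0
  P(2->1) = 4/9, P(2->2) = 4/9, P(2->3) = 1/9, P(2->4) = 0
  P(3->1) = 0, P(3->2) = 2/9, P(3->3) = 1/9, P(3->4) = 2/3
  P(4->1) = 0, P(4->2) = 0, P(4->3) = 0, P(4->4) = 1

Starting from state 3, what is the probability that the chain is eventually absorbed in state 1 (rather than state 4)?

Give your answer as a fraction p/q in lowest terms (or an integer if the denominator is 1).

Answer: 4/19

Derivation:
Let a_i = P(absorbed in 1 | start in state i).
Boundary conditions: a_1 = 1, a_4 = 0.
For each transient state i, a_i = sum_j P(i->j) * a_j:
  a_2 = 4/9*a_1 + 4/9*a_2 + 1/9*a_3 + 0*a_4
  a_3 = 0*a_1 + 2/9*a_2 + 1/9*a_3 + 2/3*a_4

Substituting a_1 = 1 and a_4 = 0, rearrange to (I - Q) a = r where r[i] = P(i -> 1):
  [5/9, -1/9] . (a_2, a_3) = 4/9
  [-2/9, 8/9] . (a_2, a_3) = 0

Solving yields:
  a_2 = 16/19
  a_3 = 4/19

Starting state is 3, so the absorption probability is a_3 = 4/19.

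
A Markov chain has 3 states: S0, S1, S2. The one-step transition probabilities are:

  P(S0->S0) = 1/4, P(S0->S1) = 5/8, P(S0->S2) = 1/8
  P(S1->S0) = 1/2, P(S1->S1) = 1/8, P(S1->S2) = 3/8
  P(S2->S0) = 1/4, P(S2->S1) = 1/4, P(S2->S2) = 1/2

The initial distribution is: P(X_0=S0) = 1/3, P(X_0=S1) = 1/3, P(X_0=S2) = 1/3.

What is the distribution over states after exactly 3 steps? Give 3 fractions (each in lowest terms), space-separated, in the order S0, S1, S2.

Propagating the distribution step by step (d_{t+1} = d_t * P):
d_0 = (S0=1/3, S1=1/3, S2=1/3)
  d_1[S0] = 1/3*1/4 + 1/3*1/2 + 1/3*1/4 = 1/3
  d_1[S1] = 1/3*5/8 + 1/3*1/8 + 1/3*1/4 = 1/3
  d_1[S2] = 1/3*1/8 + 1/3*3/8 + 1/3*1/2 = 1/3
d_1 = (S0=1/3, S1=1/3, S2=1/3)
  d_2[S0] = 1/3*1/4 + 1/3*1/2 + 1/3*1/4 = 1/3
  d_2[S1] = 1/3*5/8 + 1/3*1/8 + 1/3*1/4 = 1/3
  d_2[S2] = 1/3*1/8 + 1/3*3/8 + 1/3*1/2 = 1/3
d_2 = (S0=1/3, S1=1/3, S2=1/3)
  d_3[S0] = 1/3*1/4 + 1/3*1/2 + 1/3*1/4 = 1/3
  d_3[S1] = 1/3*5/8 + 1/3*1/8 + 1/3*1/4 = 1/3
  d_3[S2] = 1/3*1/8 + 1/3*3/8 + 1/3*1/2 = 1/3
d_3 = (S0=1/3, S1=1/3, S2=1/3)

Answer: 1/3 1/3 1/3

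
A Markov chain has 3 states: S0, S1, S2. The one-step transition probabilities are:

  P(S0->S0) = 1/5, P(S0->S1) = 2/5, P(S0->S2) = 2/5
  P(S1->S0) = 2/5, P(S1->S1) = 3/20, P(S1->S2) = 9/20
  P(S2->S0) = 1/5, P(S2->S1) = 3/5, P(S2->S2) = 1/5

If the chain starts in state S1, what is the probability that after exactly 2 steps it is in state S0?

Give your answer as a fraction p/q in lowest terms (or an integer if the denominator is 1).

Computing P^2 by repeated multiplication:
P^1 =
  S0: [1/5, 2/5, 2/5]
  S1: [2/5, 3/20, 9/20]
  S2: [1/5, 3/5, 1/5]
P^2 =
  S0: [7/25, 19/50, 17/50]
  S1: [23/100, 181/400, 127/400]
  S2: [8/25, 29/100, 39/100]

(P^2)[S1 -> S0] = 23/100

Answer: 23/100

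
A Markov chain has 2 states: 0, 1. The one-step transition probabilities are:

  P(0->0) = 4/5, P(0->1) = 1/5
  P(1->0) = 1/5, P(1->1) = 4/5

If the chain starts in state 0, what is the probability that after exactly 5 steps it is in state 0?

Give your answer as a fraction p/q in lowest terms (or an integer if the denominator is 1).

Answer: 1684/3125

Derivation:
Computing P^5 by repeated multiplication:
P^1 =
  0: [4/5, 1/5]
  1: [1/5, 4/5]
P^2 =
  0: [17/25, 8/25]
  1: [8/25, 17/25]
P^3 =
  0: [76/125, 49/125]
  1: [49/125, 76/125]
P^4 =
  0: [353/625, 272/625]
  1: [272/625, 353/625]
P^5 =
  0: [1684/3125, 1441/3125]
  1: [1441/3125, 1684/3125]

(P^5)[0 -> 0] = 1684/3125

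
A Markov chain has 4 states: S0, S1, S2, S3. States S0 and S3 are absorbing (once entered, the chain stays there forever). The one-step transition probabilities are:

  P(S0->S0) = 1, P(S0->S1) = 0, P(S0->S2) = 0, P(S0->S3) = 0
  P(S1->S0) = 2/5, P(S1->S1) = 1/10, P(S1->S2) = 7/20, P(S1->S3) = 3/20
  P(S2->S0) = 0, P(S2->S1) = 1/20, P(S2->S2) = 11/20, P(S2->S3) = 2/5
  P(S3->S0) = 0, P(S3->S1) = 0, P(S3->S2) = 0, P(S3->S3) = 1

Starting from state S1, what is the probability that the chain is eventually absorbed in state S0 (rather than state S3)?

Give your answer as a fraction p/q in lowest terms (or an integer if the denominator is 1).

Let a_i = P(absorbed in S0 | start in state i).
Boundary conditions: a_S0 = 1, a_S3 = 0.
For each transient state i, a_i = sum_j P(i->j) * a_j:
  a_S1 = 2/5*a_S0 + 1/10*a_S1 + 7/20*a_S2 + 3/20*a_S3
  a_S2 = 0*a_S0 + 1/20*a_S1 + 11/20*a_S2 + 2/5*a_S3

Substituting a_S0 = 1 and a_S3 = 0, rearrange to (I - Q) a = r where r[i] = P(i -> S0):
  [9/10, -7/20] . (a_S1, a_S2) = 2/5
  [-1/20, 9/20] . (a_S1, a_S2) = 0

Solving yields:
  a_S1 = 72/155
  a_S2 = 8/155

Starting state is S1, so the absorption probability is a_S1 = 72/155.

Answer: 72/155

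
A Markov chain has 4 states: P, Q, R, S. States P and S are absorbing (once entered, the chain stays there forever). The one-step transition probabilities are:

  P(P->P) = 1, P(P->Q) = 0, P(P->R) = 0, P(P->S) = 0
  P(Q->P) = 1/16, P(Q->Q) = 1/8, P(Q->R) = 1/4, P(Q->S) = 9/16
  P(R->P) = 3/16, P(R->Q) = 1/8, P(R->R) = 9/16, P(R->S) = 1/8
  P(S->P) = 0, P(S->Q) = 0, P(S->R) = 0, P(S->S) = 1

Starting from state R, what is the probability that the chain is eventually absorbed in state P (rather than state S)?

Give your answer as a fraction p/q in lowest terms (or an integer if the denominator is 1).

Answer: 22/45

Derivation:
Let a_i = P(absorbed in P | start in state i).
Boundary conditions: a_P = 1, a_S = 0.
For each transient state i, a_i = sum_j P(i->j) * a_j:
  a_Q = 1/16*a_P + 1/8*a_Q + 1/4*a_R + 9/16*a_S
  a_R = 3/16*a_P + 1/8*a_Q + 9/16*a_R + 1/8*a_S

Substituting a_P = 1 and a_S = 0, rearrange to (I - Q) a = r where r[i] = P(i -> P):
  [7/8, -1/4] . (a_Q, a_R) = 1/16
  [-1/8, 7/16] . (a_Q, a_R) = 3/16

Solving yields:
  a_Q = 19/90
  a_R = 22/45

Starting state is R, so the absorption probability is a_R = 22/45.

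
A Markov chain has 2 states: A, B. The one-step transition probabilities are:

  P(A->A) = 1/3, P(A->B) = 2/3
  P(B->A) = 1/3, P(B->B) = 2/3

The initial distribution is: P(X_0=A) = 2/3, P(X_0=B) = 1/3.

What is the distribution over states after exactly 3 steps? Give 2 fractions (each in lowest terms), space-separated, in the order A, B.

Propagating the distribution step by step (d_{t+1} = d_t * P):
d_0 = (A=2/3, B=1/3)
  d_1[A] = 2/3*1/3 + 1/3*1/3 = 1/3
  d_1[B] = 2/3*2/3 + 1/3*2/3 = 2/3
d_1 = (A=1/3, B=2/3)
  d_2[A] = 1/3*1/3 + 2/3*1/3 = 1/3
  d_2[B] = 1/3*2/3 + 2/3*2/3 = 2/3
d_2 = (A=1/3, B=2/3)
  d_3[A] = 1/3*1/3 + 2/3*1/3 = 1/3
  d_3[B] = 1/3*2/3 + 2/3*2/3 = 2/3
d_3 = (A=1/3, B=2/3)

Answer: 1/3 2/3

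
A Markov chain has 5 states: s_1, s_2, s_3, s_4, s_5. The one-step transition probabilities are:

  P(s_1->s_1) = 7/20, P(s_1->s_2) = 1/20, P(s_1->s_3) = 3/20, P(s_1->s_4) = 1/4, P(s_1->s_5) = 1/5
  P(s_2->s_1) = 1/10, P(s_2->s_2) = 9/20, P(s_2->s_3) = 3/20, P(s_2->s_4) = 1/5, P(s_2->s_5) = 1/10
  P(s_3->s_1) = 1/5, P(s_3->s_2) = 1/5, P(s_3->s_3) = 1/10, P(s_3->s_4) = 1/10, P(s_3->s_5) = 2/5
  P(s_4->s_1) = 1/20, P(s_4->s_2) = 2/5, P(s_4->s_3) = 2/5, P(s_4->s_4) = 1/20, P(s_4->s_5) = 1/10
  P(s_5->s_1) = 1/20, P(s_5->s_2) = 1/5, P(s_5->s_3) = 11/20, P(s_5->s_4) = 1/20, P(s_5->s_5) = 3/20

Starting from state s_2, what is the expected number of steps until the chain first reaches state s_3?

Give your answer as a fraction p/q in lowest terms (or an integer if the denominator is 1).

Answer: 6614/1573

Derivation:
Let h_i = expected steps to first reach s_3 from state i.
Boundary: h_s_3 = 0.
First-step equations for the other states:
  h_s_1 = 1 + 7/20*h_s_1 + 1/20*h_s_2 + 3/20*h_s_3 + 1/4*h_s_4 + 1/5*h_s_5
  h_s_2 = 1 + 1/10*h_s_1 + 9/20*h_s_2 + 3/20*h_s_3 + 1/5*h_s_4 + 1/10*h_s_5
  h_s_4 = 1 + 1/20*h_s_1 + 2/5*h_s_2 + 2/5*h_s_3 + 1/20*h_s_4 + 1/10*h_s_5
  h_s_5 = 1 + 1/20*h_s_1 + 1/5*h_s_2 + 11/20*h_s_3 + 1/20*h_s_4 + 3/20*h_s_5

Substituting h_s_3 = 0 and rearranging gives the linear system (I - Q) h = 1:
  [13/20, -1/20, -1/4, -1/5] . (h_s_1, h_s_2, h_s_4, h_s_5) = 1
  [-1/10, 11/20, -1/5, -1/10] . (h_s_1, h_s_2, h_s_4, h_s_5) = 1
  [-1/20, -2/5, 19/20, -1/10] . (h_s_1, h_s_2, h_s_4, h_s_5) = 1
  [-1/20, -1/5, -1/20, 17/20] . (h_s_1, h_s_2, h_s_4, h_s_5) = 1

Solving yields:
  h_s_1 = 6181/1573
  h_s_2 = 6614/1573
  h_s_4 = 5195/1573
  h_s_5 = 4076/1573

Starting state is s_2, so the expected hitting time is h_s_2 = 6614/1573.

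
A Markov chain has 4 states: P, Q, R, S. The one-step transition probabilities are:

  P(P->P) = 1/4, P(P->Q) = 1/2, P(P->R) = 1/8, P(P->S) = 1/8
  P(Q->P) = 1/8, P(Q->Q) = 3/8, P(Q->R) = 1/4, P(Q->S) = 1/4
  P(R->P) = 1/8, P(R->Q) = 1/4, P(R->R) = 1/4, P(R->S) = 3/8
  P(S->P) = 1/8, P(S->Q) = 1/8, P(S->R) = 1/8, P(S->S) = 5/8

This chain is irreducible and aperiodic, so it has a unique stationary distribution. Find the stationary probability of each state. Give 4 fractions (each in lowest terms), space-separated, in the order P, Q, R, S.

The stationary distribution satisfies pi = pi * P, i.e.:
  pi_P = 1/4*pi_P + 1/8*pi_Q + 1/8*pi_R + 1/8*pi_S
  pi_Q = 1/2*pi_P + 3/8*pi_Q + 1/4*pi_R + 1/8*pi_S
  pi_R = 1/8*pi_P + 1/4*pi_Q + 1/4*pi_R + 1/8*pi_S
  pi_S = 1/8*pi_P + 1/4*pi_Q + 3/8*pi_R + 5/8*pi_S
with normalization: pi_P + pi_Q + pi_R + pi_S = 1.

Using the first 3 balance equations plus normalization, the linear system A*pi = b is:
  [-3/4, 1/8, 1/8, 1/8] . pi = 0
  [1/2, -5/8, 1/4, 1/8] . pi = 0
  [1/8, 1/4, -3/4, 1/8] . pi = 0
  [1, 1, 1, 1] . pi = 1

Solving yields:
  pi_P = 1/7
  pi_Q = 11/41
  pi_R = 52/287
  pi_S = 117/287

Verification (pi * P):
  1/7*1/4 + 11/41*1/8 + 52/287*1/8 + 117/287*1/8 = 1/7 = pi_P  (ok)
  1/7*1/2 + 11/41*3/8 + 52/287*1/4 + 117/287*1/8 = 11/41 = pi_Q  (ok)
  1/7*1/8 + 11/41*1/4 + 52/287*1/4 + 117/287*1/8 = 52/287 = pi_R  (ok)
  1/7*1/8 + 11/41*1/4 + 52/287*3/8 + 117/287*5/8 = 117/287 = pi_S  (ok)

Answer: 1/7 11/41 52/287 117/287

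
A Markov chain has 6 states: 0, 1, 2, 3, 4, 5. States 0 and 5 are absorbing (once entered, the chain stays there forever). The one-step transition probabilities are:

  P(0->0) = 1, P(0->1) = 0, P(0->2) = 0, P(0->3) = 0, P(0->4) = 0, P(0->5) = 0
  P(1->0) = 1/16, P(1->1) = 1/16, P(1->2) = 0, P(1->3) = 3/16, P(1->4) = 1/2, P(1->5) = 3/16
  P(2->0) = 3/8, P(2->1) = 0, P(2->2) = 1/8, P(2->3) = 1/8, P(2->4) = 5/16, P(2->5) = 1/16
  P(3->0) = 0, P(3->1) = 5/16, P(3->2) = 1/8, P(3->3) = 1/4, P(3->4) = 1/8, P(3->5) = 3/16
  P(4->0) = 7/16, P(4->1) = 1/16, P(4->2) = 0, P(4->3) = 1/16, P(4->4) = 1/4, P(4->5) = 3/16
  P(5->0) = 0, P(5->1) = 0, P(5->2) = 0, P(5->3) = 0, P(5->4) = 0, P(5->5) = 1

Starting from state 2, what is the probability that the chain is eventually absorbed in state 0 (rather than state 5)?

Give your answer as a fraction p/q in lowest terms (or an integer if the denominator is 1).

Let a_i = P(absorbed in 0 | start in state i).
Boundary conditions: a_0 = 1, a_5 = 0.
For each transient state i, a_i = sum_j P(i->j) * a_j:
  a_1 = 1/16*a_0 + 1/16*a_1 + 0*a_2 + 3/16*a_3 + 1/2*a_4 + 3/16*a_5
  a_2 = 3/8*a_0 + 0*a_1 + 1/8*a_2 + 1/8*a_3 + 5/16*a_4 + 1/16*a_5
  a_3 = 0*a_0 + 5/16*a_1 + 1/8*a_2 + 1/4*a_3 + 1/8*a_4 + 3/16*a_5
  a_4 = 7/16*a_0 + 1/16*a_1 + 0*a_2 + 1/16*a_3 + 1/4*a_4 + 3/16*a_5

Substituting a_0 = 1 and a_5 = 0, rearrange to (I - Q) a = r where r[i] = P(i -> 0):
  [15/16, 0, -3/16, -1/2] . (a_1, a_2, a_3, a_4) = 1/16
  [0, 7/8, -1/8, -5/16] . (a_1, a_2, a_3, a_4) = 3/8
  [-5/16, -1/8, 3/4, -1/8] . (a_1, a_2, a_3, a_4) = 0
  [-1/16, 0, -1/16, 3/4] . (a_1, a_2, a_3, a_4) = 7/16

Solving yields:
  a_1 = 3110/6111
  a_2 = 4453/6111
  a_3 = 2713/6111
  a_4 = 450/679

Starting state is 2, so the absorption probability is a_2 = 4453/6111.

Answer: 4453/6111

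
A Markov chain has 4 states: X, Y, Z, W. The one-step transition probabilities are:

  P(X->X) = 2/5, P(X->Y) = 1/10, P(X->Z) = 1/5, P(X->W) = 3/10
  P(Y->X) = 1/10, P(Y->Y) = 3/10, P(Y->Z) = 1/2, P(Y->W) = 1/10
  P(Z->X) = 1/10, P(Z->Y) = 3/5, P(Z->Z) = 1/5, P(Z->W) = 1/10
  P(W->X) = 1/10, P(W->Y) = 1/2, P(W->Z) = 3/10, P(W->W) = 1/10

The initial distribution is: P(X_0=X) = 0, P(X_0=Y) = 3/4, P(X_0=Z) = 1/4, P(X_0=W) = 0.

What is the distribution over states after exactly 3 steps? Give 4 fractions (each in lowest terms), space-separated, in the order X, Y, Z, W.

Propagating the distribution step by step (d_{t+1} = d_t * P):
d_0 = (X=0, Y=3/4, Z=1/4, W=0)
  d_1[X] = 0*2/5 + 3/4*1/10 + 1/4*1/10 + 0*1/10 = 1/10
  d_1[Y] = 0*1/10 + 3/4*3/10 + 1/4*3/5 + 0*1/2 = 3/8
  d_1[Z] = 0*1/5 + 3/4*1/2 + 1/4*1/5 + 0*3/10 = 17/40
  d_1[W] = 0*3/10 + 3/4*1/10 + 1/4*1/10 + 0*1/10 = 1/10
d_1 = (X=1/10, Y=3/8, Z=17/40, W=1/10)
  d_2[X] = 1/10*2/5 + 3/8*1/10 + 17/40*1/10 + 1/10*1/10 = 13/100
  d_2[Y] = 1/10*1/10 + 3/8*3/10 + 17/40*3/5 + 1/10*1/2 = 171/400
  d_2[Z] = 1/10*1/5 + 3/8*1/2 + 17/40*1/5 + 1/10*3/10 = 129/400
  d_2[W] = 1/10*3/10 + 3/8*1/10 + 17/40*1/10 + 1/10*1/10 = 3/25
d_2 = (X=13/100, Y=171/400, Z=129/400, W=3/25)
  d_3[X] = 13/100*2/5 + 171/400*1/10 + 129/400*1/10 + 3/25*1/10 = 139/1000
  d_3[Y] = 13/100*1/10 + 171/400*3/10 + 129/400*3/5 + 3/25*1/2 = 1579/4000
  d_3[Z] = 13/100*1/5 + 171/400*1/2 + 129/400*1/5 + 3/25*3/10 = 1361/4000
  d_3[W] = 13/100*3/10 + 171/400*1/10 + 129/400*1/10 + 3/25*1/10 = 63/500
d_3 = (X=139/1000, Y=1579/4000, Z=1361/4000, W=63/500)

Answer: 139/1000 1579/4000 1361/4000 63/500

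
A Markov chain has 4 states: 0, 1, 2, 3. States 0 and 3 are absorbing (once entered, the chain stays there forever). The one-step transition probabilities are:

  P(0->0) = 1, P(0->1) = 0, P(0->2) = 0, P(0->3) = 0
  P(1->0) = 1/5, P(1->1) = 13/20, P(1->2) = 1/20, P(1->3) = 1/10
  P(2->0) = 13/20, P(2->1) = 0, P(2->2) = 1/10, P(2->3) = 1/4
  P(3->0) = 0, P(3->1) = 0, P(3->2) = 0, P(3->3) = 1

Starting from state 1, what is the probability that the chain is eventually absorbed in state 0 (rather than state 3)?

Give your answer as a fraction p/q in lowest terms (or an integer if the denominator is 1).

Answer: 85/126

Derivation:
Let a_i = P(absorbed in 0 | start in state i).
Boundary conditions: a_0 = 1, a_3 = 0.
For each transient state i, a_i = sum_j P(i->j) * a_j:
  a_1 = 1/5*a_0 + 13/20*a_1 + 1/20*a_2 + 1/10*a_3
  a_2 = 13/20*a_0 + 0*a_1 + 1/10*a_2 + 1/4*a_3

Substituting a_0 = 1 and a_3 = 0, rearrange to (I - Q) a = r where r[i] = P(i -> 0):
  [7/20, -1/20] . (a_1, a_2) = 1/5
  [0, 9/10] . (a_1, a_2) = 13/20

Solving yields:
  a_1 = 85/126
  a_2 = 13/18

Starting state is 1, so the absorption probability is a_1 = 85/126.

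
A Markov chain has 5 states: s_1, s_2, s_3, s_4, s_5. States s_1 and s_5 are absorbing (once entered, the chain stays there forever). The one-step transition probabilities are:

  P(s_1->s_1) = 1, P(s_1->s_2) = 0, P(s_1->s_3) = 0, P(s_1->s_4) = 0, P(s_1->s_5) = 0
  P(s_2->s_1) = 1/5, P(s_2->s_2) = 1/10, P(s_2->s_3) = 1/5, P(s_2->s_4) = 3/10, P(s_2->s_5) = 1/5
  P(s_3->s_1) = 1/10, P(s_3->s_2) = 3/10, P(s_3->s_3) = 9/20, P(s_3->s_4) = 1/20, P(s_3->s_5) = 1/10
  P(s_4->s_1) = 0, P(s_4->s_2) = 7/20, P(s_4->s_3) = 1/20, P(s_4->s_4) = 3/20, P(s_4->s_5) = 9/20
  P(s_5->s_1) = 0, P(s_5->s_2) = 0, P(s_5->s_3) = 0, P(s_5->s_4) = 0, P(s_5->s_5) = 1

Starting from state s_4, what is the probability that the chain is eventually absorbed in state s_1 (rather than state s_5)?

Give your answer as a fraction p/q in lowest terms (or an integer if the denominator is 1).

Answer: 212/1207

Derivation:
Let a_i = P(absorbed in s_1 | start in state i).
Boundary conditions: a_s_1 = 1, a_s_5 = 0.
For each transient state i, a_i = sum_j P(i->j) * a_j:
  a_s_2 = 1/5*a_s_1 + 1/10*a_s_2 + 1/5*a_s_3 + 3/10*a_s_4 + 1/5*a_s_5
  a_s_3 = 1/10*a_s_1 + 3/10*a_s_2 + 9/20*a_s_3 + 1/20*a_s_4 + 1/10*a_s_5
  a_s_4 = 0*a_s_1 + 7/20*a_s_2 + 1/20*a_s_3 + 3/20*a_s_4 + 9/20*a_s_5

Substituting a_s_1 = 1 and a_s_5 = 0, rearrange to (I - Q) a = r where r[i] = P(i -> s_1):
  [9/10, -1/5, -3/10] . (a_s_2, a_s_3, a_s_4) = 1/5
  [-3/10, 11/20, -1/20] . (a_s_2, a_s_3, a_s_4) = 1/10
  [-7/20, -1/20, 17/20] . (a_s_2, a_s_3, a_s_4) = 0

Solving yields:
  a_s_2 = 446/1207
  a_s_3 = 482/1207
  a_s_4 = 212/1207

Starting state is s_4, so the absorption probability is a_s_4 = 212/1207.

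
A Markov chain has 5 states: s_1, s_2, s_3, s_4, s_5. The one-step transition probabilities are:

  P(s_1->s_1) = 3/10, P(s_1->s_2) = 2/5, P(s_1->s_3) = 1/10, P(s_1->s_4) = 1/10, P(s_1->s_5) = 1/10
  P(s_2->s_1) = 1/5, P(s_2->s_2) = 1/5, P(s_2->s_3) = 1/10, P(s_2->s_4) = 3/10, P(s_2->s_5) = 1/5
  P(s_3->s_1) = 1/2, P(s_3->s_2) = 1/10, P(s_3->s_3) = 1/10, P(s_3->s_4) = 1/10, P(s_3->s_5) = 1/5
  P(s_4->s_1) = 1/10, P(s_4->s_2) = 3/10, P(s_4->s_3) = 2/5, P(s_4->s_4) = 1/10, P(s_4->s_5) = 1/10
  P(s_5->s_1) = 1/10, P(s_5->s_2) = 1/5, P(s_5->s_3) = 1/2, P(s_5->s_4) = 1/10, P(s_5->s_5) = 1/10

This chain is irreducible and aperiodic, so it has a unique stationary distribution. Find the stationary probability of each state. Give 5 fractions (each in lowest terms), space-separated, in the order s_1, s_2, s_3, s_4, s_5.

The stationary distribution satisfies pi = pi * P, i.e.:
  pi_s_1 = 3/10*pi_s_1 + 1/5*pi_s_2 + 1/2*pi_s_3 + 1/10*pi_s_4 + 1/10*pi_s_5
  pi_s_2 = 2/5*pi_s_1 + 1/5*pi_s_2 + 1/10*pi_s_3 + 3/10*pi_s_4 + 1/5*pi_s_5
  pi_s_3 = 1/10*pi_s_1 + 1/10*pi_s_2 + 1/10*pi_s_3 + 2/5*pi_s_4 + 1/2*pi_s_5
  pi_s_4 = 1/10*pi_s_1 + 3/10*pi_s_2 + 1/10*pi_s_3 + 1/10*pi_s_4 + 1/10*pi_s_5
  pi_s_5 = 1/10*pi_s_1 + 1/5*pi_s_2 + 1/5*pi_s_3 + 1/10*pi_s_4 + 1/10*pi_s_5
with normalization: pi_s_1 + pi_s_2 + pi_s_3 + pi_s_4 + pi_s_5 = 1.

Using the first 4 balance equations plus normalization, the linear system A*pi = b is:
  [-7/10, 1/5, 1/2, 1/10, 1/10] . pi = 0
  [2/5, -4/5, 1/10, 3/10, 1/5] . pi = 0
  [1/10, 1/10, -9/10, 2/5, 1/2] . pi = 0
  [1/10, 3/10, 1/10, -9/10, 1/10] . pi = 0
  [1, 1, 1, 1, 1] . pi = 1

Solving yields:
  pi_s_1 = 3143/12224
  pi_s_2 = 47/191
  pi_s_3 = 1239/6112
  pi_s_4 = 57/382
  pi_s_5 = 1771/12224

Verification (pi * P):
  3143/12224*3/10 + 47/191*1/5 + 1239/6112*1/2 + 57/382*1/10 + 1771/12224*1/10 = 3143/12224 = pi_s_1  (ok)
  3143/12224*2/5 + 47/191*1/5 + 1239/6112*1/10 + 57/382*3/10 + 1771/12224*1/5 = 47/191 = pi_s_2  (ok)
  3143/12224*1/10 + 47/191*1/10 + 1239/6112*1/10 + 57/382*2/5 + 1771/12224*1/2 = 1239/6112 = pi_s_3  (ok)
  3143/12224*1/10 + 47/191*3/10 + 1239/6112*1/10 + 57/382*1/10 + 1771/12224*1/10 = 57/382 = pi_s_4  (ok)
  3143/12224*1/10 + 47/191*1/5 + 1239/6112*1/5 + 57/382*1/10 + 1771/12224*1/10 = 1771/12224 = pi_s_5  (ok)

Answer: 3143/12224 47/191 1239/6112 57/382 1771/12224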